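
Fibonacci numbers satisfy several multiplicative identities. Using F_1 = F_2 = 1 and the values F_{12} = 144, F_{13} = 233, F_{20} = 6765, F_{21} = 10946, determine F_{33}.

By the addition formula F_{m+n} = F_m F_{n+1} + F_{m−1} F_n with m=13, n=20: F_{33} = 233·10946 + 144·6765 = 2550418 + 974160 = 3524578.

3524578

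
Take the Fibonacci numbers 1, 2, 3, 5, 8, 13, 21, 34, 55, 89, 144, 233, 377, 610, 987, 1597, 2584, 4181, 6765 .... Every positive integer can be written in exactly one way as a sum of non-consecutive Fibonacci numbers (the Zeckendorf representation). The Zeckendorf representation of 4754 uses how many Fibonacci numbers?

6

Greedy algorithm:
4754 − 4181 = 573
573 − 377 = 196
196 − 144 = 52
52 − 34 = 18
18 − 13 = 5
5 − 5 = 0
4754 = 4181 + 377 + 144 + 34 + 13 + 5, which has 6 terms.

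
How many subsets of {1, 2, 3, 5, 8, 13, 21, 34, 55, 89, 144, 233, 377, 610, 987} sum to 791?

24

Each representation comes from the Zeckendorf form by replacing some F_k with F_{k−1} + F_{k−2} where possible.
791 = 610+144+34+3 = 610+144+34+2+1 = 610+144+21+13+3 = 610+89+55+34+3 = 377+233+144+34+3 = … (19 more), for 24 in all.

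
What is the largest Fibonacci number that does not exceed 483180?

317811 ≤ 483180 < 514229, so the largest Fibonacci number not exceeding 483180 is 317811.

317811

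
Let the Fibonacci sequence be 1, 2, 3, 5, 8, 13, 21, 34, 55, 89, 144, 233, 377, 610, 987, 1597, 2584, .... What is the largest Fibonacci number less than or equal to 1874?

1597

1597 ≤ 1874 < 2584, so the largest Fibonacci number not exceeding 1874 is 1597.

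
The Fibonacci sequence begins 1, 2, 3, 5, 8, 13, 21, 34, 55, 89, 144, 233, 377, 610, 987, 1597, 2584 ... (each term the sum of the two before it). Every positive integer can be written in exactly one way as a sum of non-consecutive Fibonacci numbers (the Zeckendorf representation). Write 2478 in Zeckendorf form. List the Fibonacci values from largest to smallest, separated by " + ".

Greedy algorithm:
2478 − 1597 = 881
881 − 610 = 271
271 − 233 = 38
38 − 34 = 4
4 − 3 = 1
1 − 1 = 0
So 2478 = 1597 + 610 + 233 + 34 + 3 + 1, with no two terms consecutive in the sequence.

1597 + 610 + 233 + 34 + 3 + 1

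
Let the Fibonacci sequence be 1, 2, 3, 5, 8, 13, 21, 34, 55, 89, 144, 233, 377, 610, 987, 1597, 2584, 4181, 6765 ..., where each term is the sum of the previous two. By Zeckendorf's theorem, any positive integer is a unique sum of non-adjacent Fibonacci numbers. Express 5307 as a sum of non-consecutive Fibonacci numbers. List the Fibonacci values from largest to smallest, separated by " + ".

Greedy algorithm:
5307: greatest Fibonacci not exceeding it is 4181, leaving 1126
1126: greatest Fibonacci not exceeding it is 987, leaving 139
139: greatest Fibonacci not exceeding it is 89, leaving 50
50: greatest Fibonacci not exceeding it is 34, leaving 16
16: greatest Fibonacci not exceeding it is 13, leaving 3
3: greatest Fibonacci not exceeding it is 3, leaving 0
So 5307 = 4181 + 987 + 89 + 34 + 13 + 3, with no two terms consecutive in the sequence.

4181 + 987 + 89 + 34 + 13 + 3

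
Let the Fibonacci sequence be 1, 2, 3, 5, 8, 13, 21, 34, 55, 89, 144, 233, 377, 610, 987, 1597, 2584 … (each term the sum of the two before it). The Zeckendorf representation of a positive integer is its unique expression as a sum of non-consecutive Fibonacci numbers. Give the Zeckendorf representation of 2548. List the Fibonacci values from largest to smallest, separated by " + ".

Greedily peel off the largest Fibonacci term at each step:
largest Fibonacci ≤ 2548 is 1597; 2548 − 1597 = 951
largest Fibonacci ≤ 951 is 610; 951 − 610 = 341
largest Fibonacci ≤ 341 is 233; 341 − 233 = 108
largest Fibonacci ≤ 108 is 89; 108 − 89 = 19
largest Fibonacci ≤ 19 is 13; 19 − 13 = 6
largest Fibonacci ≤ 6 is 5; 6 − 5 = 1
largest Fibonacci ≤ 1 is 1; 1 − 1 = 0
So 2548 = 1597 + 610 + 233 + 89 + 13 + 5 + 1, with no two terms consecutive in the sequence.

1597 + 610 + 233 + 89 + 13 + 5 + 1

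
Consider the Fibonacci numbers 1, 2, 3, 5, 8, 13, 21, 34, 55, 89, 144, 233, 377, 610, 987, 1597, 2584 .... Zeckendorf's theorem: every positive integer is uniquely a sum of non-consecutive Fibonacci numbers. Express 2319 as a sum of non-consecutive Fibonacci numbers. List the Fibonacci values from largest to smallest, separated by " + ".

1597 + 610 + 89 + 21 + 2

subtract 1597 from 2319: 722 remains
subtract 610 from 722: 112 remains
subtract 89 from 112: 23 remains
subtract 21 from 23: 2 remains
subtract 2 from 2: 0 remains
So 2319 = 1597 + 610 + 89 + 21 + 2, with no two terms consecutive in the sequence.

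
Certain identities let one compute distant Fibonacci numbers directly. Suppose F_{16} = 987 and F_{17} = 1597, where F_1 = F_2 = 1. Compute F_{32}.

2178309

By the doubling identity F_{2k} = F_k(2F_{k+1} − F_k): F_{32} = 987·(2·1597 − 987) = 987·2207 = 2178309.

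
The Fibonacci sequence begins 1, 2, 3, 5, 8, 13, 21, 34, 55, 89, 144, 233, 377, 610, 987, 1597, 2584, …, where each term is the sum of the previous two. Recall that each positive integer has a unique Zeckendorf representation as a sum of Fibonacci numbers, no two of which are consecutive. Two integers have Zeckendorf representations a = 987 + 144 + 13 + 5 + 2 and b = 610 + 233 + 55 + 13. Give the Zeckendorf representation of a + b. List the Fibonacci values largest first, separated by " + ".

1597 + 377 + 55 + 21 + 8 + 3 + 1

The two numbers are 1151 and 911, so their sum is 2062.
Repeatedly subtract the largest Fibonacci number that fits:
2062 − 1597 = 465
465 − 377 = 88
88 − 55 = 33
33 − 21 = 12
12 − 8 = 4
4 − 3 = 1
1 − 1 = 0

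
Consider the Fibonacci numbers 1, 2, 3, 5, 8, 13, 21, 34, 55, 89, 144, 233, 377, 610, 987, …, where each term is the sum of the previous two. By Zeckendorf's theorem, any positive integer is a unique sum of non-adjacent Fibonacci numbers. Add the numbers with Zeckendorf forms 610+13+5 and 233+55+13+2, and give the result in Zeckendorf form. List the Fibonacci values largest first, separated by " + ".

The two numbers are 628 and 303, so their sum is 931.
take 610 (≤ 931); 931 − 610 = 321
take 233 (≤ 321); 321 − 233 = 88
take 55 (≤ 88); 88 − 55 = 33
take 21 (≤ 33); 33 − 21 = 12
take 8 (≤ 12); 12 − 8 = 4
take 3 (≤ 4); 4 − 3 = 1
take 1 (≤ 1); 1 − 1 = 0

610 + 233 + 55 + 21 + 8 + 3 + 1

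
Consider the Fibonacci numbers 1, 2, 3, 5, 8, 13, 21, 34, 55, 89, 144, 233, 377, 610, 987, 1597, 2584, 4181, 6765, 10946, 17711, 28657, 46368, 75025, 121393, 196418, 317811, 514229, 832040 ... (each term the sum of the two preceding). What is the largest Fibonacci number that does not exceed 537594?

514229

514229 ≤ 537594 < 832040, so the largest Fibonacci number not exceeding 537594 is 514229.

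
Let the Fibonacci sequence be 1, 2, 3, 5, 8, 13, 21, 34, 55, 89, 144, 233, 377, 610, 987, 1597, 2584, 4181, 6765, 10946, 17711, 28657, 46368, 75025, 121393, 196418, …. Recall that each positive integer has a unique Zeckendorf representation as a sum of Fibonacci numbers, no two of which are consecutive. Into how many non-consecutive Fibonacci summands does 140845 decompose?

4

take 121393 (≤ 140845); 140845 − 121393 = 19452
take 17711 (≤ 19452); 19452 − 17711 = 1741
take 1597 (≤ 1741); 1741 − 1597 = 144
take 144 (≤ 144); 144 − 144 = 0
140845 = 121393 + 17711 + 1597 + 144, which has 4 terms.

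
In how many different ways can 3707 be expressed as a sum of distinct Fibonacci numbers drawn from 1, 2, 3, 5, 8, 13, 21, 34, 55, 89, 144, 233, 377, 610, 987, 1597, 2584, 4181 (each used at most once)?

35

Starting from the Zeckendorf form and repeatedly splitting a term F_k into F_{k−1} + F_{k−2} (when neither is already used) reaches every representation.
3707 = 2584+987+89+34+13 = 2584+987+89+34+8+5 = 2584+610+377+89+34+13 = 2584+987+89+34+8+3+2 = 2584+987+89+21+13+8+5 = … (30 more), for 35 in all.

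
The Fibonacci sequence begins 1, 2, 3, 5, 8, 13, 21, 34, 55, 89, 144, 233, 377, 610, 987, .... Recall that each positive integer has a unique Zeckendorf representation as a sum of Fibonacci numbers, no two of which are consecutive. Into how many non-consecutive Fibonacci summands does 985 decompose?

7

610 ≤ 985 < 987, so take 610; remainder 375
233 ≤ 375 < 377, so take 233; remainder 142
89 ≤ 142 < 144, so take 89; remainder 53
34 ≤ 53 < 55, so take 34; remainder 19
13 ≤ 19 < 21, so take 13; remainder 6
5 ≤ 6 < 8, so take 5; remainder 1
1 ≤ 1 < 2, so take 1; remainder 0
985 = 610 + 233 + 89 + 34 + 13 + 5 + 1, which has 7 terms.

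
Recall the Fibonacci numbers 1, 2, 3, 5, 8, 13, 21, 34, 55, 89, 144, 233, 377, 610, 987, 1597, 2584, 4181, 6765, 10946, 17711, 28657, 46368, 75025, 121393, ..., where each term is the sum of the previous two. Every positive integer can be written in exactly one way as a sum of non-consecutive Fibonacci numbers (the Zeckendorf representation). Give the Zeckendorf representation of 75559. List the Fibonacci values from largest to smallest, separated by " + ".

Greedy algorithm:
75559: greatest Fibonacci not exceeding it is 75025, leaving 534
534: greatest Fibonacci not exceeding it is 377, leaving 157
157: greatest Fibonacci not exceeding it is 144, leaving 13
13: greatest Fibonacci not exceeding it is 13, leaving 0
So 75559 = 75025 + 377 + 144 + 13, with no two terms consecutive in the sequence.

75025 + 377 + 144 + 13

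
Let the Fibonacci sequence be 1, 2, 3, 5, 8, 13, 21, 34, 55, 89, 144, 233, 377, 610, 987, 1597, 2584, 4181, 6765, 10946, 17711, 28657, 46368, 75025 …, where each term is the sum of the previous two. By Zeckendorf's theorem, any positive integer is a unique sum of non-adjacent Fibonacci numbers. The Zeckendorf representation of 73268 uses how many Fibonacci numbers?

9

73268: greatest Fibonacci not exceeding it is 46368, leaving 26900
26900: greatest Fibonacci not exceeding it is 17711, leaving 9189
9189: greatest Fibonacci not exceeding it is 6765, leaving 2424
2424: greatest Fibonacci not exceeding it is 1597, leaving 827
827: greatest Fibonacci not exceeding it is 610, leaving 217
217: greatest Fibonacci not exceeding it is 144, leaving 73
73: greatest Fibonacci not exceeding it is 55, leaving 18
18: greatest Fibonacci not exceeding it is 13, leaving 5
5: greatest Fibonacci not exceeding it is 5, leaving 0
73268 = 46368 + 17711 + 6765 + 1597 + 610 + 144 + 55 + 13 + 5, which has 9 terms.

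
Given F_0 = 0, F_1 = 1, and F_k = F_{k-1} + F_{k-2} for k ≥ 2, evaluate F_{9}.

34

Iterating the recurrence up to F_{2} = 1 and F_{1} = 1:
F_{3} = F_{2} + F_{1} = 1 + 1 = 2
F_{4} = F_{3} + F_{2} = 2 + 1 = 3
F_{5} = F_{4} + F_{3} = 3 + 2 = 5
F_{6} = F_{5} + F_{4} = 5 + 3 = 8
F_{7} = F_{6} + F_{5} = 8 + 5 = 13
F_{8} = F_{7} + F_{6} = 13 + 8 = 21
F_{9} = F_{8} + F_{7} = 21 + 13 = 34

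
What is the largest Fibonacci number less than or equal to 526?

377 ≤ 526 < 610, so the largest Fibonacci number not exceeding 526 is 377.

377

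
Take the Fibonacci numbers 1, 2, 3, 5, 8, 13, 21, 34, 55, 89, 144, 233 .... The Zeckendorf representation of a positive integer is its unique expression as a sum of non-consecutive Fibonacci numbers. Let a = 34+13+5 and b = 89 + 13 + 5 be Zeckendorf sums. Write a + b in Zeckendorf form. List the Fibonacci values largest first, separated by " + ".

144 + 13 + 2

The two numbers are 52 and 107, so their sum is 159.
Greedy algorithm:
159 − 144 = 15
15 − 13 = 2
2 − 2 = 0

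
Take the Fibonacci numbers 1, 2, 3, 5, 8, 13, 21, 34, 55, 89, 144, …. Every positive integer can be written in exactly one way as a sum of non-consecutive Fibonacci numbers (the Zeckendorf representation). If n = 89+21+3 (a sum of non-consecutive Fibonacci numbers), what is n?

89+21+3 = 113.

113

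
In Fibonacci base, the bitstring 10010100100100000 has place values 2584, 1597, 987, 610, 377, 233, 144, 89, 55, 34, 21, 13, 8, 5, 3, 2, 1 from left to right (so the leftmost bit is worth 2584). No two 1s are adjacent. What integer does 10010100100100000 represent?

Summing the place values of the 1 bits: 2584 + 610 + 233 + 55 + 13 = 3495.

3495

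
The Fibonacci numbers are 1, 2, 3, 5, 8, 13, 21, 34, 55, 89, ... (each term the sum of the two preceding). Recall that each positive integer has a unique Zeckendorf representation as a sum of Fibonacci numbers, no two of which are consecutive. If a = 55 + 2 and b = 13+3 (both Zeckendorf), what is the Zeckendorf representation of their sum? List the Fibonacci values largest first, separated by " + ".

The two numbers are 57 and 16, so their sum is 73.
Repeatedly subtract the largest Fibonacci number that fits:
subtract 55 from 73: 18 remains
subtract 13 from 18: 5 remains
subtract 5 from 5: 0 remains

55 + 13 + 5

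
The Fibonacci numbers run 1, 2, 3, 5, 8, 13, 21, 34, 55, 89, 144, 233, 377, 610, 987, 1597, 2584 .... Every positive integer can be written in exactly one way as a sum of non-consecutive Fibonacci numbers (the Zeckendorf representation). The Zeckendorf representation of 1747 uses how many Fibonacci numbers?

4

Greedy algorithm:
1747: greatest Fibonacci not exceeding it is 1597, leaving 150
150: greatest Fibonacci not exceeding it is 144, leaving 6
6: greatest Fibonacci not exceeding it is 5, leaving 1
1: greatest Fibonacci not exceeding it is 1, leaving 0
1747 = 1597 + 144 + 5 + 1, which has 4 terms.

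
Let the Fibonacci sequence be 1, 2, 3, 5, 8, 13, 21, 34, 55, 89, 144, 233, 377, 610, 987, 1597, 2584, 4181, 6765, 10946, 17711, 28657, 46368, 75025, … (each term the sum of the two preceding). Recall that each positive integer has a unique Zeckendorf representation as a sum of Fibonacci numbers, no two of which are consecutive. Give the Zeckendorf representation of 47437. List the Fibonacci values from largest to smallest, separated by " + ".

46368 ≤ 47437 < 75025, so take 46368; remainder 1069
987 ≤ 1069 < 1597, so take 987; remainder 82
55 ≤ 82 < 89, so take 55; remainder 27
21 ≤ 27 < 34, so take 21; remainder 6
5 ≤ 6 < 8, so take 5; remainder 1
1 ≤ 1 < 2, so take 1; remainder 0
So 47437 = 46368 + 987 + 55 + 21 + 5 + 1, with no two terms consecutive in the sequence.

46368 + 987 + 55 + 21 + 5 + 1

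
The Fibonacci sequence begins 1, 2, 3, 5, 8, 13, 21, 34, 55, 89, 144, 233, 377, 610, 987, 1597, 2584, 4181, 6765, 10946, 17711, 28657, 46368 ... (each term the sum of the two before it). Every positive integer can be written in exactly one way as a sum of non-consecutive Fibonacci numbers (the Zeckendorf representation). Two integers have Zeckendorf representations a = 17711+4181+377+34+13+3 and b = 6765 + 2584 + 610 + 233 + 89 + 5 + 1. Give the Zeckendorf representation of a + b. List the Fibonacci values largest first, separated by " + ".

28657 + 2584 + 987 + 377 + 1

The two numbers are 22319 and 10287, so their sum is 32606.
Repeatedly subtract the largest Fibonacci number that fits:
largest Fibonacci ≤ 32606 is 28657; 32606 − 28657 = 3949
largest Fibonacci ≤ 3949 is 2584; 3949 − 2584 = 1365
largest Fibonacci ≤ 1365 is 987; 1365 − 987 = 378
largest Fibonacci ≤ 378 is 377; 378 − 377 = 1
largest Fibonacci ≤ 1 is 1; 1 − 1 = 0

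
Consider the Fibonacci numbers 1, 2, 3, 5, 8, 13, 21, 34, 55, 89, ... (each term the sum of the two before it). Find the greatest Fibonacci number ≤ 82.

55 ≤ 82 < 89, so the largest Fibonacci number not exceeding 82 is 55.

55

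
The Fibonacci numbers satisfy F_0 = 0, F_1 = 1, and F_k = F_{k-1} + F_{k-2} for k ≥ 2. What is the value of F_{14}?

Iterating the recurrence up to F_{8} = 21 and F_{7} = 13:
F_{9} = F_{8} + F_{7} = 21 + 13 = 34
F_{10} = F_{9} + F_{8} = 34 + 21 = 55
F_{11} = F_{10} + F_{9} = 55 + 34 = 89
F_{12} = F_{11} + F_{10} = 89 + 55 = 144
F_{13} = F_{12} + F_{11} = 144 + 89 = 233
F_{14} = F_{13} + F_{12} = 233 + 144 = 377

377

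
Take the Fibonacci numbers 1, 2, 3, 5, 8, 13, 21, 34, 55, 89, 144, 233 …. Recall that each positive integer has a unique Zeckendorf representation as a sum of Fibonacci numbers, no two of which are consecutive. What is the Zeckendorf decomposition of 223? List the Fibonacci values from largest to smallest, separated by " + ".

144 + 55 + 21 + 3

Repeatedly subtract the largest Fibonacci number that fits:
144 ≤ 223 < 233, so take 144; remainder 79
55 ≤ 79 < 89, so take 55; remainder 24
21 ≤ 24 < 34, so take 21; remainder 3
3 ≤ 3 < 5, so take 3; remainder 0
So 223 = 144 + 55 + 21 + 3, with no two terms consecutive in the sequence.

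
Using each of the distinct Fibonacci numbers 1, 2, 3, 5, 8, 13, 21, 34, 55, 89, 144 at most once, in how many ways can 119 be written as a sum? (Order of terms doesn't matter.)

6

119 = 89+21+8+1 = 89+21+5+3+1 = 55+34+21+8+1 = … (3 more), for 6 in all.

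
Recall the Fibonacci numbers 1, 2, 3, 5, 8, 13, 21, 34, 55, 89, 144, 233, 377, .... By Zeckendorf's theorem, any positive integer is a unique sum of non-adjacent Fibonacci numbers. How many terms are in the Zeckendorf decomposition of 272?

subtract 233 from 272: 39 remains
subtract 34 from 39: 5 remains
subtract 5 from 5: 0 remains
272 = 233 + 34 + 5, which has 3 terms.

3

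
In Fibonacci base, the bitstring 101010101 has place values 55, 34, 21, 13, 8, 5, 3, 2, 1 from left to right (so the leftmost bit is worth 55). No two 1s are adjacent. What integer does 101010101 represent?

Summing the place values of the 1 bits: 55 + 21 + 8 + 3 + 1 = 88.

88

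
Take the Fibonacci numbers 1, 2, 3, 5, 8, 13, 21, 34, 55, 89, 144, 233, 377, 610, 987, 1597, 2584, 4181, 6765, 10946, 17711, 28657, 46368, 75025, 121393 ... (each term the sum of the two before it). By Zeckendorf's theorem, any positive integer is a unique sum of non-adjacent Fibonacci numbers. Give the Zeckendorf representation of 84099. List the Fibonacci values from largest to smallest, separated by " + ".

84099: greatest Fibonacci not exceeding it is 75025, leaving 9074
9074: greatest Fibonacci not exceeding it is 6765, leaving 2309
2309: greatest Fibonacci not exceeding it is 1597, leaving 712
712: greatest Fibonacci not exceeding it is 610, leaving 102
102: greatest Fibonacci not exceeding it is 89, leaving 13
13: greatest Fibonacci not exceeding it is 13, leaving 0
So 84099 = 75025 + 6765 + 1597 + 610 + 89 + 13, with no two terms consecutive in the sequence.

75025 + 6765 + 1597 + 610 + 89 + 13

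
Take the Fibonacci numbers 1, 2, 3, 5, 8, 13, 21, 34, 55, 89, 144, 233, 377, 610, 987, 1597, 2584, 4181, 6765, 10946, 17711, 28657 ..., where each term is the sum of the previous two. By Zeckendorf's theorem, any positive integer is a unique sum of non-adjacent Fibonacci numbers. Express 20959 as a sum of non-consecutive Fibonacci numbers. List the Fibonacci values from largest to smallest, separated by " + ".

Repeatedly subtract the largest Fibonacci number that fits:
take 17711 (≤ 20959); 20959 − 17711 = 3248
take 2584 (≤ 3248); 3248 − 2584 = 664
take 610 (≤ 664); 664 − 610 = 54
take 34 (≤ 54); 54 − 34 = 20
take 13 (≤ 20); 20 − 13 = 7
take 5 (≤ 7); 7 − 5 = 2
take 2 (≤ 2); 2 − 2 = 0
So 20959 = 17711 + 2584 + 610 + 34 + 13 + 5 + 2, with no two terms consecutive in the sequence.

17711 + 2584 + 610 + 34 + 13 + 5 + 2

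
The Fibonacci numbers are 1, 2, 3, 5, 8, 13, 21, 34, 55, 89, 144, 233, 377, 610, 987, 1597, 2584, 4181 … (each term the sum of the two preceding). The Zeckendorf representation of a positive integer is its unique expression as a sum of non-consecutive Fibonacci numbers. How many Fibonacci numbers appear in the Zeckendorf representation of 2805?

largest Fibonacci ≤ 2805 is 2584; 2805 − 2584 = 221
largest Fibonacci ≤ 221 is 144; 221 − 144 = 77
largest Fibonacci ≤ 77 is 55; 77 − 55 = 22
largest Fibonacci ≤ 22 is 21; 22 − 21 = 1
largest Fibonacci ≤ 1 is 1; 1 − 1 = 0
2805 = 2584 + 144 + 55 + 21 + 1, which has 5 terms.

5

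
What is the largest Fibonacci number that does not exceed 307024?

196418

196418 ≤ 307024 < 317811, so the largest Fibonacci number not exceeding 307024 is 196418.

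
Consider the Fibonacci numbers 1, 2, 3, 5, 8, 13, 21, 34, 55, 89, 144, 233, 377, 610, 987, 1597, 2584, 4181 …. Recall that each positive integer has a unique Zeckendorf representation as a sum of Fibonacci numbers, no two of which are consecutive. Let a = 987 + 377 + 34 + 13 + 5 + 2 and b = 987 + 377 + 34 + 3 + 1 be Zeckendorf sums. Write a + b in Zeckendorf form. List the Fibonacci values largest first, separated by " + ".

2584 + 233 + 3

The two numbers are 1418 and 1402, so their sum is 2820.
2584 ≤ 2820 < 4181, so take 2584; remainder 236
233 ≤ 236 < 377, so take 233; remainder 3
3 ≤ 3 < 5, so take 3; remainder 0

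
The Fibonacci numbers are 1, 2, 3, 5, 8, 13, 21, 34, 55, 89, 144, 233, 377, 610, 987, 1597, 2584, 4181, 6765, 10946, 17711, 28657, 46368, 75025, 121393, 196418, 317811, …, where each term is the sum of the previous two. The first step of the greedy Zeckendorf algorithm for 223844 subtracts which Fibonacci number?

196418

196418 ≤ 223844 < 317811, so the largest Fibonacci number not exceeding 223844 is 196418.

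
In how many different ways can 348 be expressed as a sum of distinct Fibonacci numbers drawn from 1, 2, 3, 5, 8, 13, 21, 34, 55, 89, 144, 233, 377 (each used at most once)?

Starting from the Zeckendorf form and repeatedly splitting a term F_k into F_{k−1} + F_{k−2} (when neither is already used) reaches every representation.
348 = 233+89+21+5 = 233+89+21+3+2 = 233+89+13+8+5 = 233+55+34+21+5 = … (8 more), for 12 in all.

12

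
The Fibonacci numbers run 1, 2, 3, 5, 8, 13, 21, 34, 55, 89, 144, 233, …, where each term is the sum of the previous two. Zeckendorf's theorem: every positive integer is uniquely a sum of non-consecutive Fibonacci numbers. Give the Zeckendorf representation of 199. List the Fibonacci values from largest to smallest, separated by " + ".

144 + 55

199: greatest Fibonacci not exceeding it is 144, leaving 55
55: greatest Fibonacci not exceeding it is 55, leaving 0
So 199 = 144 + 55, with no two terms consecutive in the sequence.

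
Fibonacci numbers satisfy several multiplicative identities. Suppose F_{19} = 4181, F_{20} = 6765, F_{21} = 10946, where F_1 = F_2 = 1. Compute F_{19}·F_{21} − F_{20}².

4181·10946 − 6765² = 45765226 − 45765225 = 1. (Cassini's identity: F_{k−1}F_{k+1} − F_k² = (−1)^k.)

1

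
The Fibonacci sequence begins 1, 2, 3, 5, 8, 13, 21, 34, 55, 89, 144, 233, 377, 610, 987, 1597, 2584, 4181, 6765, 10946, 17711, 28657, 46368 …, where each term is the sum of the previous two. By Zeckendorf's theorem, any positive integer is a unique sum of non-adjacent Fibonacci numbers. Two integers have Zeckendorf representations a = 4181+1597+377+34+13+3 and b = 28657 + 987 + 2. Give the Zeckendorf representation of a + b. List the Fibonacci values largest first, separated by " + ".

28657 + 6765 + 377 + 34 + 13 + 5

The two numbers are 6205 and 29646, so their sum is 35851.
28657 ≤ 35851 < 46368, so take 28657; remainder 7194
6765 ≤ 7194 < 10946, so take 6765; remainder 429
377 ≤ 429 < 610, so take 377; remainder 52
34 ≤ 52 < 55, so take 34; remainder 18
13 ≤ 18 < 21, so take 13; remainder 5
5 ≤ 5 < 8, so take 5; remainder 0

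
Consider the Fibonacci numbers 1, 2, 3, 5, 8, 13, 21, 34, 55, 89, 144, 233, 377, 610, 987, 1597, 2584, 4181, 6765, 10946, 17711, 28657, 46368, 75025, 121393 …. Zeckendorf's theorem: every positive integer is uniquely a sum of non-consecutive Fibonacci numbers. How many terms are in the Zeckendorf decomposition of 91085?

91085 − 75025 = 16060
16060 − 10946 = 5114
5114 − 4181 = 933
933 − 610 = 323
323 − 233 = 90
90 − 89 = 1
1 − 1 = 0
91085 = 75025 + 10946 + 4181 + 610 + 233 + 89 + 1, which has 7 terms.

7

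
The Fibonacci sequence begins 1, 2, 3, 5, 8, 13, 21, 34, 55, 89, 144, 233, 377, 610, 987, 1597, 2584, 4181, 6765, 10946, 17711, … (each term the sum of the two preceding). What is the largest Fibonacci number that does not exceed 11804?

10946 ≤ 11804 < 17711, so the largest Fibonacci number not exceeding 11804 is 10946.

10946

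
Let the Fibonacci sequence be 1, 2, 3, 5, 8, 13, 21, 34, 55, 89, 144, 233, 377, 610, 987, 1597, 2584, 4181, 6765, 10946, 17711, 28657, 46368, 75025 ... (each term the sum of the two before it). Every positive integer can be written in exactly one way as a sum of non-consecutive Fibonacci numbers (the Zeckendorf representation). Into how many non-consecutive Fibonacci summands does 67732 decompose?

take 46368 (≤ 67732); 67732 − 46368 = 21364
take 17711 (≤ 21364); 21364 − 17711 = 3653
take 2584 (≤ 3653); 3653 − 2584 = 1069
take 987 (≤ 1069); 1069 − 987 = 82
take 55 (≤ 82); 82 − 55 = 27
take 21 (≤ 27); 27 − 21 = 6
take 5 (≤ 6); 6 − 5 = 1
take 1 (≤ 1); 1 − 1 = 0
67732 = 46368 + 17711 + 2584 + 987 + 55 + 21 + 5 + 1, which has 8 terms.

8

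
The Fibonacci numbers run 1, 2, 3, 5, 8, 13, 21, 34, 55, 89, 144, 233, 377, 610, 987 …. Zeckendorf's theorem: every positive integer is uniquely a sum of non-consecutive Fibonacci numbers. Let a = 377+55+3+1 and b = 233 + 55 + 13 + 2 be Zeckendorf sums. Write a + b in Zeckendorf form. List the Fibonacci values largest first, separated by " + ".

610 + 89 + 34 + 5 + 1

The two numbers are 436 and 303, so their sum is 739.
largest Fibonacci ≤ 739 is 610; 739 − 610 = 129
largest Fibonacci ≤ 129 is 89; 129 − 89 = 40
largest Fibonacci ≤ 40 is 34; 40 − 34 = 6
largest Fibonacci ≤ 6 is 5; 6 − 5 = 1
largest Fibonacci ≤ 1 is 1; 1 − 1 = 0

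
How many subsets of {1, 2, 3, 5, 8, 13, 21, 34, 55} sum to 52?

4

Each representation comes from the Zeckendorf form by replacing some F_k with F_{k−1} + F_{k−2} where possible.
52 = 34+13+5 = 34+13+3+2 = 34+8+5+3+2 = 21+13+8+5+3+2 — 4 representations.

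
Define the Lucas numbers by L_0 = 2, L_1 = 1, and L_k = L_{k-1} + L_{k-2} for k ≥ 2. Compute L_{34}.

12752043

Iterating the recurrence up to L_{29} = 1149851 and L_{28} = 710647:
L_{30} = L_{29} + L_{28} = 1149851 + 710647 = 1860498
L_{31} = L_{30} + L_{29} = 1860498 + 1149851 = 3010349
L_{32} = L_{31} + L_{30} = 3010349 + 1860498 = 4870847
L_{33} = L_{32} + L_{31} = 4870847 + 3010349 = 7881196
L_{34} = L_{33} + L_{32} = 7881196 + 4870847 = 12752043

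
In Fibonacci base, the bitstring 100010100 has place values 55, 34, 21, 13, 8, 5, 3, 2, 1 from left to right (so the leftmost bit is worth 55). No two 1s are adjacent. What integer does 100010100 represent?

66

Summing the place values of the 1 bits: 55 + 8 + 3 = 66.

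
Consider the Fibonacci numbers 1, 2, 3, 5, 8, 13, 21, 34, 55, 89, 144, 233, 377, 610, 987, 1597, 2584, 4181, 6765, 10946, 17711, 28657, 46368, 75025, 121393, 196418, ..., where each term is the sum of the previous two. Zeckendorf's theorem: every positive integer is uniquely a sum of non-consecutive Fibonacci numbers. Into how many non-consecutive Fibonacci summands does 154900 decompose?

121393 ≤ 154900 < 196418, so take 121393; remainder 33507
28657 ≤ 33507 < 46368, so take 28657; remainder 4850
4181 ≤ 4850 < 6765, so take 4181; remainder 669
610 ≤ 669 < 987, so take 610; remainder 59
55 ≤ 59 < 89, so take 55; remainder 4
3 ≤ 4 < 5, so take 3; remainder 1
1 ≤ 1 < 2, so take 1; remainder 0
154900 = 121393 + 28657 + 4181 + 610 + 55 + 3 + 1, which has 7 terms.

7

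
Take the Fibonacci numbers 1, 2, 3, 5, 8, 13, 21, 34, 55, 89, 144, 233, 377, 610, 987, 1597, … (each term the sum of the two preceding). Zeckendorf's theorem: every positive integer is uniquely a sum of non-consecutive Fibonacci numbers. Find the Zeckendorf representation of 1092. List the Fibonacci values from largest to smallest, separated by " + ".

1092: greatest Fibonacci not exceeding it is 987, leaving 105
105: greatest Fibonacci not exceeding it is 89, leaving 16
16: greatest Fibonacci not exceeding it is 13, leaving 3
3: greatest Fibonacci not exceeding it is 3, leaving 0
So 1092 = 987 + 89 + 13 + 3, with no two terms consecutive in the sequence.

987 + 89 + 13 + 3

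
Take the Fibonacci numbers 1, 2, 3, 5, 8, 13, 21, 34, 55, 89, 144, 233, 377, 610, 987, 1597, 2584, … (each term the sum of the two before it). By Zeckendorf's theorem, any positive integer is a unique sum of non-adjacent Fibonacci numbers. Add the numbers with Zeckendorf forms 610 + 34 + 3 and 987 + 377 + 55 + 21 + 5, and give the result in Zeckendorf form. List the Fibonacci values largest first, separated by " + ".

The two numbers are 647 and 1445, so their sum is 2092.
Repeatedly subtract the largest Fibonacci number that fits:
subtract 1597 from 2092: 495 remains
subtract 377 from 495: 118 remains
subtract 89 from 118: 29 remains
subtract 21 from 29: 8 remains
subtract 8 from 8: 0 remains

1597 + 377 + 89 + 21 + 8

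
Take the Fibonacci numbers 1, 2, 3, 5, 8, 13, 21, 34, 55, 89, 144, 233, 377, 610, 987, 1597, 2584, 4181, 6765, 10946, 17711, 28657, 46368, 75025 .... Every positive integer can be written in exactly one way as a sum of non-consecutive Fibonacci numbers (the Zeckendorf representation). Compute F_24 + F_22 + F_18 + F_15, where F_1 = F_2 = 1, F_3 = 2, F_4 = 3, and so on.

F_24 + F_22 + F_18 + F_15 = 46368 + 17711 + 2584 + 610 = 67273.

67273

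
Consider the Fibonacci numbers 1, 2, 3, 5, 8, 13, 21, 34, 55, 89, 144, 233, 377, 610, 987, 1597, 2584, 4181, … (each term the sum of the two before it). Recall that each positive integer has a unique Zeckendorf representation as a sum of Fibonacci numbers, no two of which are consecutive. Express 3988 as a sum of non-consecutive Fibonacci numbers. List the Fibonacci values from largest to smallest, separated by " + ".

Repeatedly subtract the largest Fibonacci number that fits:
largest Fibonacci ≤ 3988 is 2584; 3988 − 2584 = 1404
largest Fibonacci ≤ 1404 is 987; 1404 − 987 = 417
largest Fibonacci ≤ 417 is 377; 417 − 377 = 40
largest Fibonacci ≤ 40 is 34; 40 − 34 = 6
largest Fibonacci ≤ 6 is 5; 6 − 5 = 1
largest Fibonacci ≤ 1 is 1; 1 − 1 = 0
So 3988 = 2584 + 987 + 377 + 34 + 5 + 1, with no two terms consecutive in the sequence.

2584 + 987 + 377 + 34 + 5 + 1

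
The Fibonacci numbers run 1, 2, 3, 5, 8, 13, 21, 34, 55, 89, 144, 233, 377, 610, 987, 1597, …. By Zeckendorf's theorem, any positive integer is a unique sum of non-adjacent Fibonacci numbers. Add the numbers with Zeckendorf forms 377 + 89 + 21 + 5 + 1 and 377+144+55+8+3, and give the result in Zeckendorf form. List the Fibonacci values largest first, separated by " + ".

The two numbers are 493 and 587, so their sum is 1080.
Repeatedly subtract the largest Fibonacci number that fits:
largest Fibonacci ≤ 1080 is 987; 1080 − 987 = 93
largest Fibonacci ≤ 93 is 89; 93 − 89 = 4
largest Fibonacci ≤ 4 is 3; 4 − 3 = 1
largest Fibonacci ≤ 1 is 1; 1 − 1 = 0

987 + 89 + 3 + 1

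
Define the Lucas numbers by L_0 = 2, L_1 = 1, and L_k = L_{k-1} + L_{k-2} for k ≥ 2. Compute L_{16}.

2207

Iterating the recurrence up to L_{12} = 322 and L_{11} = 199:
L_{13} = L_{12} + L_{11} = 322 + 199 = 521
L_{14} = L_{13} + L_{12} = 521 + 322 = 843
L_{15} = L_{14} + L_{13} = 843 + 521 = 1364
L_{16} = L_{15} + L_{14} = 1364 + 843 = 2207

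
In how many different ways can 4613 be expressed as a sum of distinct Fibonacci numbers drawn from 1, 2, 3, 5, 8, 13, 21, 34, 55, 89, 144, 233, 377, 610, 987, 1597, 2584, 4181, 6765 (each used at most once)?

4613 = 4181+377+55 = 4181+377+34+21 = 4181+233+144+55 = 4181+377+34+13+8 = … (38 more), for 42 in all.

42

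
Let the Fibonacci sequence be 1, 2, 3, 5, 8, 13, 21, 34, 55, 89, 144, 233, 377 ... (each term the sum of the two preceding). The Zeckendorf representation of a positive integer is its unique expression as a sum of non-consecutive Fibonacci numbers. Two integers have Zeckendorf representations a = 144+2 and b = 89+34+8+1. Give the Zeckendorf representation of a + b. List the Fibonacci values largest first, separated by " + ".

The two numbers are 146 and 132, so their sum is 278.
Greedy algorithm:
278 − 233 = 45
45 − 34 = 11
11 − 8 = 3
3 − 3 = 0

233 + 34 + 8 + 3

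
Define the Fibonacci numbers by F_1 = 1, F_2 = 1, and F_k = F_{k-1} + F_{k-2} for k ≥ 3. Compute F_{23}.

Iterating the recurrence up to F_{18} = 2584 and F_{17} = 1597:
F_{19} = F_{18} + F_{17} = 2584 + 1597 = 4181
F_{20} = F_{19} + F_{18} = 4181 + 2584 = 6765
F_{21} = F_{20} + F_{19} = 6765 + 4181 = 10946
F_{22} = F_{21} + F_{20} = 10946 + 6765 = 17711
F_{23} = F_{22} + F_{21} = 17711 + 10946 = 28657

28657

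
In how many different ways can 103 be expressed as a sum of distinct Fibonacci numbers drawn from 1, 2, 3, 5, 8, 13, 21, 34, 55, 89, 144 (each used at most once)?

Each representation comes from the Zeckendorf form by replacing some F_k with F_{k−1} + F_{k−2} where possible.
103 = 89+13+1 = 89+8+5+1 = 55+34+13+1 = … (5 more), for 8 in all.

8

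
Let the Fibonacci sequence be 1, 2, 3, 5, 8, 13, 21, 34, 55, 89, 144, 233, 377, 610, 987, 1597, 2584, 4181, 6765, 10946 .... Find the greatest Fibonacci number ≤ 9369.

6765

6765 ≤ 9369 < 10946, so the largest Fibonacci number not exceeding 9369 is 6765.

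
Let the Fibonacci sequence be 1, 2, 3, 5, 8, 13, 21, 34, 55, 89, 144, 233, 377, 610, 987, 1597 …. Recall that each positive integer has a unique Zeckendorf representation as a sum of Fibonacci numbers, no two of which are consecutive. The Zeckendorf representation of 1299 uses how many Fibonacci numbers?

Greedily peel off the largest Fibonacci term at each step:
take 987 (≤ 1299); 1299 − 987 = 312
take 233 (≤ 312); 312 − 233 = 79
take 55 (≤ 79); 79 − 55 = 24
take 21 (≤ 24); 24 − 21 = 3
take 3 (≤ 3); 3 − 3 = 0
1299 = 987 + 233 + 55 + 21 + 3, which has 5 terms.

5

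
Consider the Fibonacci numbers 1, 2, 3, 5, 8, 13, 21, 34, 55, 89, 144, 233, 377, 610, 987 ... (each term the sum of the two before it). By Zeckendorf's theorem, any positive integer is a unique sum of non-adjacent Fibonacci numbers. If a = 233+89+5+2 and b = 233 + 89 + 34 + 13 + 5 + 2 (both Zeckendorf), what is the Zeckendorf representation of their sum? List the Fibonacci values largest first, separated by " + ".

610 + 89 + 5 + 1

The two numbers are 329 and 376, so their sum is 705.
Greedy algorithm:
take 610 (≤ 705); 705 − 610 = 95
take 89 (≤ 95); 95 − 89 = 6
take 5 (≤ 6); 6 − 5 = 1
take 1 (≤ 1); 1 − 1 = 0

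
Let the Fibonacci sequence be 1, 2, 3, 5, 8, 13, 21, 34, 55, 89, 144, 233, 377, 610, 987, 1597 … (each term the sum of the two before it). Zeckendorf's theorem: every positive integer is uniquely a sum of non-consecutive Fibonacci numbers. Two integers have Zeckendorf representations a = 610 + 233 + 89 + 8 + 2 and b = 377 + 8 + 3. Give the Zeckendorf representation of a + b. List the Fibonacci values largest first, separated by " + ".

987 + 233 + 89 + 21

The two numbers are 942 and 388, so their sum is 1330.
Greedily peel off the largest Fibonacci term at each step:
take 987 (≤ 1330); 1330 − 987 = 343
take 233 (≤ 343); 343 − 233 = 110
take 89 (≤ 110); 110 − 89 = 21
take 21 (≤ 21); 21 − 21 = 0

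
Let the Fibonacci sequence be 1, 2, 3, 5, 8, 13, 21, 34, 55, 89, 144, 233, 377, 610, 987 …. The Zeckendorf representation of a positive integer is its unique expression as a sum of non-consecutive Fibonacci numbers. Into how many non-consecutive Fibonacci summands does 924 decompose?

Repeatedly subtract the largest Fibonacci number that fits:
take 610 (≤ 924); 924 − 610 = 314
take 233 (≤ 314); 314 − 233 = 81
take 55 (≤ 81); 81 − 55 = 26
take 21 (≤ 26); 26 − 21 = 5
take 5 (≤ 5); 5 − 5 = 0
924 = 610 + 233 + 55 + 21 + 5, which has 5 terms.

5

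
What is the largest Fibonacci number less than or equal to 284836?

196418

196418 ≤ 284836 < 317811, so the largest Fibonacci number not exceeding 284836 is 196418.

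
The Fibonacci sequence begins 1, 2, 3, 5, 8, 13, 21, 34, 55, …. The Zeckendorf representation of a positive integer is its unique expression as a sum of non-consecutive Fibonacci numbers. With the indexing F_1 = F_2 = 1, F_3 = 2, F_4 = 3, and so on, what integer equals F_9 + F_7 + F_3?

F_9 + F_7 + F_3 = 34 + 13 + 2 = 49.

49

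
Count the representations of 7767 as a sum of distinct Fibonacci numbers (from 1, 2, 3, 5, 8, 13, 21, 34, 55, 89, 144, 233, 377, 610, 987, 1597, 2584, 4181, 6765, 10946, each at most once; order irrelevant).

Each representation comes from the Zeckendorf form by replacing some F_k with F_{k−1} + F_{k−2} where possible.
7767 = 6765+987+13+2 = 6765+987+8+5+2 = 6765+610+377+13+2 = 4181+2584+987+13+2 = … (24 more), for 28 in all.

28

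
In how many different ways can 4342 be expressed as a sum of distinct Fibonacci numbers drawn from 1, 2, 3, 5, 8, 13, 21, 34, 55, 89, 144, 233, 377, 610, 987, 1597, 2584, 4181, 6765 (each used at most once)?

4342 = 4181+144+13+3+1 = 4181+144+8+5+3+1 = 4181+89+55+13+3+1 = 2584+1597+144+13+3+1 = 4181+89+55+8+5+3+1 = … (19 more), for 24 in all.

24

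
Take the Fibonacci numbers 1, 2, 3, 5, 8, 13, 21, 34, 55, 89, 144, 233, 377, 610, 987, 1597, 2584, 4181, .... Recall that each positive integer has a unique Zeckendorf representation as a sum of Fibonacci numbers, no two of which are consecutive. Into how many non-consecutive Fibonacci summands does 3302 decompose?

6

take 2584 (≤ 3302); 3302 − 2584 = 718
take 610 (≤ 718); 718 − 610 = 108
take 89 (≤ 108); 108 − 89 = 19
take 13 (≤ 19); 19 − 13 = 6
take 5 (≤ 6); 6 − 5 = 1
take 1 (≤ 1); 1 − 1 = 0
3302 = 2584 + 610 + 89 + 13 + 5 + 1, which has 6 terms.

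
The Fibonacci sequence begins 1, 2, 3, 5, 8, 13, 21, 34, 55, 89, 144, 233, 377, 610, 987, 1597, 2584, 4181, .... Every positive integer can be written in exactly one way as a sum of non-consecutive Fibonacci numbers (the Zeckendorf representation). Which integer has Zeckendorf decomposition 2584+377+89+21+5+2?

2584+377+89+21+5+2 = 3078.

3078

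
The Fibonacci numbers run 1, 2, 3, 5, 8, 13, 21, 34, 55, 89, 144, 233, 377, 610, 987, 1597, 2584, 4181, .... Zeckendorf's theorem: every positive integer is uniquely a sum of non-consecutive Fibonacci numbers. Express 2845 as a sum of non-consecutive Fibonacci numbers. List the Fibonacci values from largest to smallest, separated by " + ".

subtract 2584 from 2845: 261 remains
subtract 233 from 261: 28 remains
subtract 21 from 28: 7 remains
subtract 5 from 7: 2 remains
subtract 2 from 2: 0 remains
So 2845 = 2584 + 233 + 21 + 5 + 2, with no two terms consecutive in the sequence.

2584 + 233 + 21 + 5 + 2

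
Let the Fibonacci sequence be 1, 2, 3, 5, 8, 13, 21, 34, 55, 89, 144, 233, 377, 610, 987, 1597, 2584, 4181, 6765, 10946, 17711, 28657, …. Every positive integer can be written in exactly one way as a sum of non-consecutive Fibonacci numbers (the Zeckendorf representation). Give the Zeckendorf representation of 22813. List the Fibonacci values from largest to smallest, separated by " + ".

17711 + 4181 + 610 + 233 + 55 + 21 + 2

Greedy algorithm:
largest Fibonacci ≤ 22813 is 17711; 22813 − 17711 = 5102
largest Fibonacci ≤ 5102 is 4181; 5102 − 4181 = 921
largest Fibonacci ≤ 921 is 610; 921 − 610 = 311
largest Fibonacci ≤ 311 is 233; 311 − 233 = 78
largest Fibonacci ≤ 78 is 55; 78 − 55 = 23
largest Fibonacci ≤ 23 is 21; 23 − 21 = 2
largest Fibonacci ≤ 2 is 2; 2 − 2 = 0
So 22813 = 17711 + 4181 + 610 + 233 + 55 + 21 + 2, with no two terms consecutive in the sequence.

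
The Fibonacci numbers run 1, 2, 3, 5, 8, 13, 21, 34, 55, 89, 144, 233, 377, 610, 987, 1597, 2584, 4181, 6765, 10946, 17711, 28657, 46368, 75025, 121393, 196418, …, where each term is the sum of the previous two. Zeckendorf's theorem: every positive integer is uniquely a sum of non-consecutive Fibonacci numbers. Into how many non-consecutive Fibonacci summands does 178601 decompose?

largest Fibonacci ≤ 178601 is 121393; 178601 − 121393 = 57208
largest Fibonacci ≤ 57208 is 46368; 57208 − 46368 = 10840
largest Fibonacci ≤ 10840 is 6765; 10840 − 6765 = 4075
largest Fibonacci ≤ 4075 is 2584; 4075 − 2584 = 1491
largest Fibonacci ≤ 1491 is 987; 1491 − 987 = 504
largest Fibonacci ≤ 504 is 377; 504 − 377 = 127
largest Fibonacci ≤ 127 is 89; 127 − 89 = 38
largest Fibonacci ≤ 38 is 34; 38 − 34 = 4
largest Fibonacci ≤ 4 is 3; 4 − 3 = 1
largest Fibonacci ≤ 1 is 1; 1 − 1 = 0
178601 = 121393 + 46368 + 6765 + 2584 + 987 + 377 + 89 + 34 + 3 + 1, which has 10 terms.

10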